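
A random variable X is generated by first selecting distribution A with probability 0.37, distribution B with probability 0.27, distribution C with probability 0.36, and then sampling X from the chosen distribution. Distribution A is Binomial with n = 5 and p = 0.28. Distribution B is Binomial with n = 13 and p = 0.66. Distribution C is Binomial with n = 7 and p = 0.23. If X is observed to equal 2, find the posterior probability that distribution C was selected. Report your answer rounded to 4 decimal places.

0.4998

Likelihoods P(X=2 | ·): A: 0.292626; B: 0.000238479; C: 0.300697.
Posterior ∝ prior × likelihood. Numerator for C: 0.36·0.300697 = 0.108251.
Normalizing constant: 0.37·0.292626 + 0.27·0.000238479 + 0.36·0.300697 = 0.216587.
P(C | observation) = 0.108251 / 0.216587 = 0.499803.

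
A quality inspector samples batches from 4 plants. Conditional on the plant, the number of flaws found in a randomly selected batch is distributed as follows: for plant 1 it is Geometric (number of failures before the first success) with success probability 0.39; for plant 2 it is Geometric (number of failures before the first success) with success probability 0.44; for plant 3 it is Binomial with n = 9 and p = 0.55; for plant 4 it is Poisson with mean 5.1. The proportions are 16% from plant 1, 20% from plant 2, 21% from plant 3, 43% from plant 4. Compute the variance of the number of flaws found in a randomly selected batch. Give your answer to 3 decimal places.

Per component, 1: μ=1.5641, E[X²]=6.45694; 2: μ=1.27273, E[X²]=4.5124; 3: μ=4.95, E[X²]=26.73; 4: μ=5.1, E[X²]=31.11.
E[X] = 0.16·1.5641 + 0.2·1.27273 + 0.21·4.95 + 0.43·5.1 = 3.7373.
E[X²] = 0.16·6.45694 + 0.2·4.5124 + 0.21·26.73 + 0.43·31.11 = 20.9262.
Var(X) = E[X²] − (E[X])² = 20.9262 − 13.9674 = 6.95876.

6.959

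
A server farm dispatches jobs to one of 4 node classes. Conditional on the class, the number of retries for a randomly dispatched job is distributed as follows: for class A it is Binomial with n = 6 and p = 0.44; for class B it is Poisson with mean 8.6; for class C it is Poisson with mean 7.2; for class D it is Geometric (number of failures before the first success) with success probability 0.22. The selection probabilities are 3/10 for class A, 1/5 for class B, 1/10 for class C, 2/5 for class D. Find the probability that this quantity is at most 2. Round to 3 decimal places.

0.353

Conditional on each class, P(X ≤ 2): A: 0.461828; B: 0.00857565; C: 0.0254735; D: 0.525448.
By total probability, P(X ≤ 2) = 0.3·0.461828 + 0.2·0.00857565 + 0.1·0.0254735 + 0.4·0.525448 = 0.35299.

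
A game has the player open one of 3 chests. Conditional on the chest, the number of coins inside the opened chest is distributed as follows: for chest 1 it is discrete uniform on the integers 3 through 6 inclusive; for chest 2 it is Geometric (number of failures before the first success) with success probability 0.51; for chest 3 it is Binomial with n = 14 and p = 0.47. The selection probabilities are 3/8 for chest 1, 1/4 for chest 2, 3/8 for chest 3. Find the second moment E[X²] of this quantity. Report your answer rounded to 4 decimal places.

For each component E[X²] = Var + (mean)², giving 1: 21.5; 2: 2.807; 3: 46.7838.
Overall E[X²] = 0.375·21.5 + 0.25·2.807 + 0.375·46.7838 = 26.3082.

26.3082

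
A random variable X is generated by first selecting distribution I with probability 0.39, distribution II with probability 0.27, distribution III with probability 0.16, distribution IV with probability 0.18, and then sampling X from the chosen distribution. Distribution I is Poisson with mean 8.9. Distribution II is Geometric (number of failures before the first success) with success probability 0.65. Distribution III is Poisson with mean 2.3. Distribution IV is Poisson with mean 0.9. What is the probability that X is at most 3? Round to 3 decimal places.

0.580

Conditional on each component, P(X ≤ 3): I: 0.0227769; II: 0.984994; III: 0.799347; IV: 0.986541.
By total probability, P(X ≤ 3) = 0.39·0.0227769 + 0.27·0.984994 + 0.16·0.799347 + 0.18·0.986541 = 0.580304.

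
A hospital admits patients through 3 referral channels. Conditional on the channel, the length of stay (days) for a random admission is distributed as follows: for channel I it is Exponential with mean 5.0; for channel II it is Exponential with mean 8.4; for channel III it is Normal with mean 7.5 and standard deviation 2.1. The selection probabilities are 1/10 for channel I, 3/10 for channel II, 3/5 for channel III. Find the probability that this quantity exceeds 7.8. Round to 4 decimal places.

0.4055

Conditional on each channel, P(X > 7.8): I: 0.210136; II: 0.395118; III: 0.443202.
By total probability, P(X > 7.8) = 0.1·0.210136 + 0.3·0.395118 + 0.6·0.443202 = 0.40547.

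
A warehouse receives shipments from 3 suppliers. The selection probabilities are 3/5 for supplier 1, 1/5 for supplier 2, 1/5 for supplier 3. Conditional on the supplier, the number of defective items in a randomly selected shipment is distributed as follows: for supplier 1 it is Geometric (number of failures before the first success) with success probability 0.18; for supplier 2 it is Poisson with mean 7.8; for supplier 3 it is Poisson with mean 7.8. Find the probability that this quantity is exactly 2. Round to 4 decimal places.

0.0776

Conditional on each supplier, P(X = 2): 1: 0.121032; 2: 0.0124641; 3: 0.0124641.
By total probability, P(X = 2) = 0.6·0.121032 + 0.2·0.0124641 + 0.2·0.0124641 = 0.0776049.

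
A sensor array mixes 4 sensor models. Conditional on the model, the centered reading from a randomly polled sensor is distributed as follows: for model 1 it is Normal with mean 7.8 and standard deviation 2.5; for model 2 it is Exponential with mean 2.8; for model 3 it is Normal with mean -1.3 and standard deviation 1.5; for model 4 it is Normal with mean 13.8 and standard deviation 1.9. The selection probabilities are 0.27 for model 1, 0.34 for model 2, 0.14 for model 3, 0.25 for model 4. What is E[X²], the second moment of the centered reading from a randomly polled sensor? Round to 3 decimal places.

72.510

For each component E[X²] = Var + (mean)², giving 1: 67.09; 2: 15.68; 3: 3.94; 4: 194.05.
Overall E[X²] = 0.27·67.09 + 0.34·15.68 + 0.14·3.94 + 0.25·194.05 = 72.5096.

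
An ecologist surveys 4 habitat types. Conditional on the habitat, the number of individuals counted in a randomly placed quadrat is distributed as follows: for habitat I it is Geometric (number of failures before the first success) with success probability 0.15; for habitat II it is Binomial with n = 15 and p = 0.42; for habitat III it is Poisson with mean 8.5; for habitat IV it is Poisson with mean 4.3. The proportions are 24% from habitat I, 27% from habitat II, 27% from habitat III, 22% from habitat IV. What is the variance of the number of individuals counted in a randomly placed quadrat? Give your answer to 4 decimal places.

15.5773

Per component, I: μ=5.66667, E[X²]=69.8889; II: μ=6.3, E[X²]=43.344; III: μ=8.5, E[X²]=80.75; IV: μ=4.3, E[X²]=22.79.
E[X] = 0.24·5.66667 + 0.27·6.3 + 0.27·8.5 + 0.22·4.3 = 6.302.
E[X²] = 0.24·69.8889 + 0.27·43.344 + 0.27·80.75 + 0.22·22.79 = 55.2925.
Var(X) = E[X²] − (E[X])² = 55.2925 − 39.7152 = 15.5773.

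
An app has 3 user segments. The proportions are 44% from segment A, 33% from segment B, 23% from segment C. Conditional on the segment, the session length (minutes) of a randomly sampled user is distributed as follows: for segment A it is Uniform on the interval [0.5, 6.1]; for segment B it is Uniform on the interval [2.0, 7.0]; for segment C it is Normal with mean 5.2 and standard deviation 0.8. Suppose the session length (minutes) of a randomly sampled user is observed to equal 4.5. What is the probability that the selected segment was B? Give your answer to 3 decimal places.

Likelihoods f(4.5 | ·): A: 0.178571; B: 0.2; C: 0.340069.
Posterior ∝ prior × likelihood. Numerator for B: 0.33·0.2 = 0.066.
Normalizing constant: 0.44·0.178571 + 0.33·0.2 + 0.23·0.340069 = 0.222787.
P(B | observation) = 0.066 / 0.222787 = 0.296247.

0.296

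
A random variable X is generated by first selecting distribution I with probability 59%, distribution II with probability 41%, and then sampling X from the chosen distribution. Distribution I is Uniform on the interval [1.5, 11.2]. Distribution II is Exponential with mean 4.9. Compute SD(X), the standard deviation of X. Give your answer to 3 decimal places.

3.870

Per component, I: μ=6.35, E[X²]=48.1633; II: μ=4.9, E[X²]=48.02.
E[X] = 0.59·6.35 + 0.41·4.9 = 5.7555.
E[X²] = 0.59·48.1633 + 0.41·48.02 = 48.1046.
Var(X) = E[X²] − (E[X])² = 48.1046 − 33.1258 = 14.9788.
SD(X) = √14.9788 = 3.87024.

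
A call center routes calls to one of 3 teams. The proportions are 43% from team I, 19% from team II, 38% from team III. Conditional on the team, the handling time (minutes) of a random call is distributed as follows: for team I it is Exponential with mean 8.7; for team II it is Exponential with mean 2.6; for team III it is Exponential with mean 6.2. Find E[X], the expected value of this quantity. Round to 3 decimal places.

6.591

Component means — I: 8.7; II: 2.6; III: 6.2.
E[X] = 0.43·8.7 + 0.19·2.6 + 0.38·6.2 = 6.591.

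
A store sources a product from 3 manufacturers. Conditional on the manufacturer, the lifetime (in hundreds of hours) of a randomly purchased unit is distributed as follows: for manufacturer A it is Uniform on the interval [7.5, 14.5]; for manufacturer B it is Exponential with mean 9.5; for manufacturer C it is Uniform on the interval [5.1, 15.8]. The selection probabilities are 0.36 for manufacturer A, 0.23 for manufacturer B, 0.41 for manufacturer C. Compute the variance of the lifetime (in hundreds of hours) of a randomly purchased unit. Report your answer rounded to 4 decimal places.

Per component, A: μ=11, E[X²]=125.083; B: μ=9.5, E[X²]=180.5; C: μ=10.45, E[X²]=118.743.
E[X] = 0.36·11 + 0.23·9.5 + 0.41·10.45 = 10.4295.
E[X²] = 0.36·125.083 + 0.23·180.5 + 0.41·118.743 = 135.23.
Var(X) = E[X²] − (E[X])² = 135.23 − 108.774 = 26.4553.

26.4553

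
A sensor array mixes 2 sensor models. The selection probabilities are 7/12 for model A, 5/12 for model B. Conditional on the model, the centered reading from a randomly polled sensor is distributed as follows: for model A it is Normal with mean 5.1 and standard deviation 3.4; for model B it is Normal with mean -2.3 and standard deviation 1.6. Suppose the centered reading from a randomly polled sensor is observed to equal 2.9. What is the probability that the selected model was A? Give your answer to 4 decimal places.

Likelihoods f(2.9 | ·): A: 0.0951732; B: 0.00126816.
Posterior ∝ prior × likelihood. Numerator for A: 0.583333·0.0951732 = 0.0555177.
Normalizing constant: 0.583333·0.0951732 + 0.416667·0.00126816 = 0.0560461.
P(A | observation) = 0.0555177 / 0.0560461 = 0.990572.

0.9906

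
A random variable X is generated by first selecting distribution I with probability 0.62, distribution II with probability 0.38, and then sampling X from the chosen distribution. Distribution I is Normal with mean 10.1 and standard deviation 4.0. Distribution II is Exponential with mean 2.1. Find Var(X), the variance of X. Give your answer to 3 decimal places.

26.674

Per component, I: μ=10.1, E[X²]=118.01; II: μ=2.1, E[X²]=8.82.
E[X] = 0.62·10.1 + 0.38·2.1 = 7.06.
E[X²] = 0.62·118.01 + 0.38·8.82 = 76.5178.
Var(X) = E[X²] − (E[X])² = 76.5178 − 49.8436 = 26.6742.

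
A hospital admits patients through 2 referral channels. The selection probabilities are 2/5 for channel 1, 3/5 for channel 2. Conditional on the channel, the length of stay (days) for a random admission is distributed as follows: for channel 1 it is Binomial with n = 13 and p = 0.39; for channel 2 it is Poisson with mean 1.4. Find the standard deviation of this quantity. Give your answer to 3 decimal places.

2.304

Per component, 1: μ=5.07, E[X²]=28.7976; 2: μ=1.4, E[X²]=3.36.
E[X] = 0.4·5.07 + 0.6·1.4 = 2.868.
E[X²] = 0.4·28.7976 + 0.6·3.36 = 13.535.
Var(X) = E[X²] − (E[X])² = 13.535 − 8.22542 = 5.30962.
SD(X) = √5.30962 = 2.30426.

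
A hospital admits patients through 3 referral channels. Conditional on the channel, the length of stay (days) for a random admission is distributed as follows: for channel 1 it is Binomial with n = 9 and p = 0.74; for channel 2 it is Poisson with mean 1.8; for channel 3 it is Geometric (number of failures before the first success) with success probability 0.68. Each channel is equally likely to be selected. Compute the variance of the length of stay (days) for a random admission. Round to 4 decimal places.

Per component, 1: μ=6.66, E[X²]=46.0872; 2: μ=1.8, E[X²]=5.04; 3: μ=0.470588, E[X²]=0.913495.
E[X] = 0.333333·6.66 + 0.333333·1.8 + 0.333333·0.470588 = 2.97686.
E[X²] = 0.333333·46.0872 + 0.333333·5.04 + 0.333333·0.913495 = 17.3469.
Var(X) = E[X²] − (E[X])² = 17.3469 − 8.86171 = 8.48519.

8.4852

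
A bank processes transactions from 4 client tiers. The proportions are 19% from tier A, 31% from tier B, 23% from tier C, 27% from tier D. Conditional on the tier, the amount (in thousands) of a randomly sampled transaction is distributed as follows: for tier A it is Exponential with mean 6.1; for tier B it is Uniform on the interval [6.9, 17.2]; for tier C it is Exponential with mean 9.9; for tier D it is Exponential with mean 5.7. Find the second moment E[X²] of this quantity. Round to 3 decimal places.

For each component E[X²] = Var + (mean)², giving A: 74.42; B: 154.043; C: 196.02; D: 64.98.
Overall E[X²] = 0.19·74.42 + 0.31·154.043 + 0.23·196.02 + 0.27·64.98 = 124.522.

124.522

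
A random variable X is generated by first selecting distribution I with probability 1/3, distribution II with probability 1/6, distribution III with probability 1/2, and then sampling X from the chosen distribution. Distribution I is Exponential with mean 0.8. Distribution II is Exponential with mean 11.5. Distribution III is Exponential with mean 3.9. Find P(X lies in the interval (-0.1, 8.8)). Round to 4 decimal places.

Conditional on each component, P(-0.1 < X < 8.8): I: 0.999983; II: 0.534767; III: 0.895274.
By total probability, P(-0.1 < X < 8.8) = 0.333333·0.999983 + 0.166667·0.534767 + 0.5·0.895274 = 0.870093.

0.8701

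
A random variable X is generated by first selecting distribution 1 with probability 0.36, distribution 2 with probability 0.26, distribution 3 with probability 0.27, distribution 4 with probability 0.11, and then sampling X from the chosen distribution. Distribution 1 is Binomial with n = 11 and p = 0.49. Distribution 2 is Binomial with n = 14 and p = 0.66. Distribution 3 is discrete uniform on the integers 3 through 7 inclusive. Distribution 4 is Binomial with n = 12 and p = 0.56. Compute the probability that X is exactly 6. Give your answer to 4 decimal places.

0.1677

Conditional on each component, P(X = 6): 1: 0.220632; 2: 0.0443252; 3: 0.2; 4: 0.206784.
By total probability, P(X = 6) = 0.36·0.220632 + 0.26·0.0443252 + 0.27·0.2 + 0.11·0.206784 = 0.167698.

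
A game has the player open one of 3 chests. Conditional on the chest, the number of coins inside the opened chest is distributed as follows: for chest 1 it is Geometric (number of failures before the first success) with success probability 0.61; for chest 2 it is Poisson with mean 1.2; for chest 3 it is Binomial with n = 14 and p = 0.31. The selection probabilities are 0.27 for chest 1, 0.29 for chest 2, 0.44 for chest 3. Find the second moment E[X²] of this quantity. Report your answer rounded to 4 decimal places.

For each component E[X²] = Var + (mean)², giving 1: 1.45687; 2: 2.64; 3: 21.8302.
Overall E[X²] = 0.27·1.45687 + 0.29·2.64 + 0.44·21.8302 = 10.7642.

10.7642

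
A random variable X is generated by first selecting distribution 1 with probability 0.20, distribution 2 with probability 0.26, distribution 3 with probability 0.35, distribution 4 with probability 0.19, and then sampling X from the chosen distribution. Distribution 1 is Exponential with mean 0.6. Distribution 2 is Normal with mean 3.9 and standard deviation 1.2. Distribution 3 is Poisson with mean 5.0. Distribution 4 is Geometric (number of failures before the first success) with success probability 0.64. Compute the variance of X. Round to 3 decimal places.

Per component, 1: μ=0.6, E[X²]=0.72; 2: μ=3.9, E[X²]=16.65; 3: μ=5, E[X²]=30; 4: μ=0.5625, E[X²]=1.19531.
E[X] = 0.2·0.6 + 0.26·3.9 + 0.35·5 + 0.19·0.5625 = 2.99087.
E[X²] = 0.2·0.72 + 0.26·16.65 + 0.35·30 + 0.19·1.19531 = 15.2001.
Var(X) = E[X²] − (E[X])² = 15.2001 − 8.94533 = 6.25478.

6.255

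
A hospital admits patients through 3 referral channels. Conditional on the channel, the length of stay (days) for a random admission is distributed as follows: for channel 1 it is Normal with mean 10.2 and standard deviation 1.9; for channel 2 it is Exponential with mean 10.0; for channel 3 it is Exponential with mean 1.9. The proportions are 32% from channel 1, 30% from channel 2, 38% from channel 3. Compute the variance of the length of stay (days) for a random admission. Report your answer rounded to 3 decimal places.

48.387

Per component, 1: μ=10.2, E[X²]=107.65; 2: μ=10, E[X²]=200; 3: μ=1.9, E[X²]=7.22.
E[X] = 0.32·10.2 + 0.3·10 + 0.38·1.9 = 6.986.
E[X²] = 0.32·107.65 + 0.3·200 + 0.38·7.22 = 97.1916.
Var(X) = E[X²] − (E[X])² = 97.1916 − 48.8042 = 48.3874.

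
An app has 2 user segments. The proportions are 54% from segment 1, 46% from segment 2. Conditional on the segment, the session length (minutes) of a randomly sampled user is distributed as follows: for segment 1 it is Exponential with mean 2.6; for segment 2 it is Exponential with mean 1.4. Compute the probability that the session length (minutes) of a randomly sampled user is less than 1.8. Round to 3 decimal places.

0.603

Conditional on each segment, P(X < 1.8): 1: 0.49958; 2: 0.723547.
By total probability, P(X < 1.8) = 0.54·0.49958 + 0.46·0.723547 = 0.602605.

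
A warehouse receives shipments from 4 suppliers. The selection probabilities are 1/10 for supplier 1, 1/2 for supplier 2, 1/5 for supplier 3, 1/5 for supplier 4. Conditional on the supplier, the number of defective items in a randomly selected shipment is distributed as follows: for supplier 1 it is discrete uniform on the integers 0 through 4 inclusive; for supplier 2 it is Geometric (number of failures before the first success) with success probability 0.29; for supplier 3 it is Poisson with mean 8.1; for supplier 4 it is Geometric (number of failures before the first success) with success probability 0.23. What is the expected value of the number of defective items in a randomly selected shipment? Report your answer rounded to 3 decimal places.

Component means — 1: 2; 2: 2.44828; 3: 8.1; 4: 3.34783.
E[X] = 0.1·2 + 0.5·2.44828 + 0.2·8.1 + 0.2·3.34783 = 3.7137.

3.714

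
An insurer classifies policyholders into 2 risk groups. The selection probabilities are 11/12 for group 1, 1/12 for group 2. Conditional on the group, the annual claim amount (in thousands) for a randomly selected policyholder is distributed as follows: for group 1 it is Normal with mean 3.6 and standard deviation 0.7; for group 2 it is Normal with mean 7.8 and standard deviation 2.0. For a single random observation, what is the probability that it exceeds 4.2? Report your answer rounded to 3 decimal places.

0.260

Conditional on each group, P(X > 4.2): 1: 0.195683; 2: 0.96407.
By total probability, P(X > 4.2) = 0.916667·0.195683 + 0.0833333·0.96407 = 0.259715.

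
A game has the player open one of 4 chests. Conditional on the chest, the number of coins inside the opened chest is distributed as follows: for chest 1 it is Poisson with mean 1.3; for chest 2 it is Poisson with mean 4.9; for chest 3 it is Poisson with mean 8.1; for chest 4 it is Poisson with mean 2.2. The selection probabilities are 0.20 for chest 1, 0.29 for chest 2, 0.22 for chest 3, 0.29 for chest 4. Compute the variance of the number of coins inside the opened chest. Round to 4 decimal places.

10.4215

Per component, 1: μ=1.3, E[X²]=2.99; 2: μ=4.9, E[X²]=28.91; 3: μ=8.1, E[X²]=73.71; 4: μ=2.2, E[X²]=7.04.
E[X] = 0.2·1.3 + 0.29·4.9 + 0.22·8.1 + 0.29·2.2 = 4.101.
E[X²] = 0.2·2.99 + 0.29·28.91 + 0.22·73.71 + 0.29·7.04 = 27.2397.
Var(X) = E[X²] − (E[X])² = 27.2397 − 16.8182 = 10.4215.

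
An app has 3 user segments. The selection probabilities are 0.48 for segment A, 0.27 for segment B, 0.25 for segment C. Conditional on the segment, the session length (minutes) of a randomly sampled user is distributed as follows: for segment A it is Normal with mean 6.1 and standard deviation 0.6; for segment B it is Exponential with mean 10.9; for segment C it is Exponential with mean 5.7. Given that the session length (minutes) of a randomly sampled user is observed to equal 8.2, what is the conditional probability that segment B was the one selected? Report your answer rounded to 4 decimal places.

Likelihoods f(8.2 | ·): A: 0.00145447; B: 0.0432371; C: 0.0416247.
Posterior ∝ prior × likelihood. Numerator for B: 0.27·0.0432371 = 0.011674.
Normalizing constant: 0.48·0.00145447 + 0.27·0.0432371 + 0.25·0.0416247 = 0.0227783.
P(B | observation) = 0.011674 / 0.0227783 = 0.512505.

0.5125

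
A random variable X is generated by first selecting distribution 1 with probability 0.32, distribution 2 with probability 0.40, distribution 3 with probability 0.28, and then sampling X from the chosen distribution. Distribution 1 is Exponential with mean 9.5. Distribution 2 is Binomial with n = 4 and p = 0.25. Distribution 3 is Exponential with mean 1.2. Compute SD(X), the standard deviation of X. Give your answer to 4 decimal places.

Per component, 1: μ=9.5, E[X²]=180.5; 2: μ=1, E[X²]=1.75; 3: μ=1.2, E[X²]=2.88.
E[X] = 0.32·9.5 + 0.4·1 + 0.28·1.2 = 3.776.
E[X²] = 0.32·180.5 + 0.4·1.75 + 0.28·2.88 = 59.2664.
Var(X) = E[X²] − (E[X])² = 59.2664 − 14.2582 = 45.0082.
SD(X) = √45.0082 = 6.70882.

6.7088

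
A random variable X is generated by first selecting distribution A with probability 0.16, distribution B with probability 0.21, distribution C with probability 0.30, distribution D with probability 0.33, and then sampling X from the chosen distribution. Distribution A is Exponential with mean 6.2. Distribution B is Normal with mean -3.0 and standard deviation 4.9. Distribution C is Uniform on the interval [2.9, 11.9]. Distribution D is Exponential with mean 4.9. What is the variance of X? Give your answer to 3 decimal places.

35.901

Per component, A: μ=6.2, E[X²]=76.88; B: μ=-3, E[X²]=33.01; C: μ=7.4, E[X²]=61.51; D: μ=4.9, E[X²]=48.02.
E[X] = 0.16·6.2 + 0.21·-3 + 0.3·7.4 + 0.33·4.9 = 4.199.
E[X²] = 0.16·76.88 + 0.21·33.01 + 0.3·61.51 + 0.33·48.02 = 53.5325.
Var(X) = E[X²] − (E[X])² = 53.5325 − 17.6316 = 35.9009.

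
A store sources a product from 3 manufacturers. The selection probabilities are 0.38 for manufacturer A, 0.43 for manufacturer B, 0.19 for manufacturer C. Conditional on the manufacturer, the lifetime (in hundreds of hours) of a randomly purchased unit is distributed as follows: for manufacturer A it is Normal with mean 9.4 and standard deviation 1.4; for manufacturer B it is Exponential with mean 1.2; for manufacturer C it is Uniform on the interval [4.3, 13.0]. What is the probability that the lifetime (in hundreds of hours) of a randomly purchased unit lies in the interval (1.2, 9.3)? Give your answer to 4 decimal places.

Conditional on each manufacturer, P(1.2 < X < 9.3): A: 0.471528; B: 0.367449; C: 0.574713.
By total probability, P(1.2 < X < 9.3) = 0.38·0.471528 + 0.43·0.367449 + 0.19·0.574713 = 0.446379.

0.4464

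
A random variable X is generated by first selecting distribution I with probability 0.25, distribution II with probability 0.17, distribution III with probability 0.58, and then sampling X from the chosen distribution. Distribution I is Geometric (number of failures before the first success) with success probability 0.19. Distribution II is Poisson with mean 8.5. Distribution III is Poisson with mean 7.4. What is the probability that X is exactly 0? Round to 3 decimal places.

Conditional on each component, P(X = 0): I: 0.19; II: 0.000203468; III: 0.000611253.
By total probability, P(X = 0) = 0.25·0.19 + 0.17·0.000203468 + 0.58·0.000611253 = 0.0478891.

0.048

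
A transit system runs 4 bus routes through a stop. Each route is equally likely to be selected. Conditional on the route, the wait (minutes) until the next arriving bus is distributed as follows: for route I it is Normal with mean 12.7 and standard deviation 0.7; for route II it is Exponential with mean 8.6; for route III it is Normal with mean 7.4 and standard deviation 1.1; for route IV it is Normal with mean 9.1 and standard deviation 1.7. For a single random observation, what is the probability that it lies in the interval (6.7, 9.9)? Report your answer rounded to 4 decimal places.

0.3677

Conditional on each route, P(6.7 < X < 9.9): I: 3.16712e-05; II: 0.142564; III: 0.726209; IV: 0.602023.
By total probability, P(6.7 < X < 9.9) = 0.25·3.16712e-05 + 0.25·0.142564 + 0.25·0.726209 + 0.25·0.602023 = 0.367707.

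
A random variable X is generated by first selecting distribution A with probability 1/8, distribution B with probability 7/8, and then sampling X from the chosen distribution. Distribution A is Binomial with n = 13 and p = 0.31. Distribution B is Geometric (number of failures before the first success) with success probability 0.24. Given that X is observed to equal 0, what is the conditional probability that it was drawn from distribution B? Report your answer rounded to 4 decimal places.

Likelihoods P(X=0 | ·): A: 0.00803597; B: 0.24.
Posterior ∝ prior × likelihood. Numerator for B: 0.875·0.24 = 0.21.
Normalizing constant: 0.125·0.00803597 + 0.875·0.24 = 0.211004.
P(B | observation) = 0.21 / 0.211004 = 0.995239.

0.9952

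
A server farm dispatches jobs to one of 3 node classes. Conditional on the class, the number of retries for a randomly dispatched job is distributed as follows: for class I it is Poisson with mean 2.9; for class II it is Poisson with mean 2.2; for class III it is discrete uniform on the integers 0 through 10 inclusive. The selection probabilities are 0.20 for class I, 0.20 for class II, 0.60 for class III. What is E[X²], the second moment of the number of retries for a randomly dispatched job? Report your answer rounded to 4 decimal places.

24.6700

For each component E[X²] = Var + (mean)², giving I: 11.31; II: 7.04; III: 35.
Overall E[X²] = 0.2·11.31 + 0.2·7.04 + 0.6·35 = 24.67.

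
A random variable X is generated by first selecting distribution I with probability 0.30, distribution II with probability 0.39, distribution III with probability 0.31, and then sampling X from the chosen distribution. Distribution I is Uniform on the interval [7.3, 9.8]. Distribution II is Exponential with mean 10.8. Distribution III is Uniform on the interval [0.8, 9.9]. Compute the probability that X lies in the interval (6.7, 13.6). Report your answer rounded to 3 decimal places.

Conditional on each component, P(6.7 < X < 13.6): I: 1; II: 0.253881; III: 0.351648.
By total probability, P(6.7 < X < 13.6) = 0.3·1 + 0.39·0.253881 + 0.31·0.351648 = 0.508025.

0.508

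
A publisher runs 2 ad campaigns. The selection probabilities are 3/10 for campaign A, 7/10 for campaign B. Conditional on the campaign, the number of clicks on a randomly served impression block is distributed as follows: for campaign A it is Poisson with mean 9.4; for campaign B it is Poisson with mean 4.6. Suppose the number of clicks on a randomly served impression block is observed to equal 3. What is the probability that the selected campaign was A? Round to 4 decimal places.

0.0292

Likelihoods P(X=3 | ·): A: 0.0114515; B: 0.163068.
Posterior ∝ prior × likelihood. Numerator for A: 0.3·0.0114515 = 0.00343546.
Normalizing constant: 0.3·0.0114515 + 0.7·0.163068 = 0.117583.
P(A | observation) = 0.00343546 / 0.117583 = 0.0292174.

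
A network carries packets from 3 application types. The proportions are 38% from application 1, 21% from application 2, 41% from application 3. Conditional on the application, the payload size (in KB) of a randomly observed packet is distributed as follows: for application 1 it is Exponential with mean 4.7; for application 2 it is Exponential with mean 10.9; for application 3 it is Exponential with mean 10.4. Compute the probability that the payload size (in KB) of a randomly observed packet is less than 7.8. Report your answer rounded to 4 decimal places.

Conditional on each application, P(X < 7.8): 1: 0.80978; 2: 0.5111; 3: 0.527633.
By total probability, P(X < 7.8) = 0.38·0.80978 + 0.21·0.5111 + 0.41·0.527633 = 0.631377.

0.6314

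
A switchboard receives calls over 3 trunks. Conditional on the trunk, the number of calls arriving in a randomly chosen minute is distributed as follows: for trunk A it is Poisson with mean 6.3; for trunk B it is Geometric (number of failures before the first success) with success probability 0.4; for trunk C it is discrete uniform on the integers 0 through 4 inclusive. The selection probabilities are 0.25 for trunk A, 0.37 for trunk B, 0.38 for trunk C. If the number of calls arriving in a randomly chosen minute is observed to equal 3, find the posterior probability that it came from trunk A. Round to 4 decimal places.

0.1505

Likelihoods P(X=3 | ·): A: 0.0765271; B: 0.0864; C: 0.2.
Posterior ∝ prior × likelihood. Numerator for A: 0.25·0.0765271 = 0.0191318.
Normalizing constant: 0.25·0.0765271 + 0.37·0.0864 + 0.38·0.2 = 0.1271.
P(A | observation) = 0.0191318 / 0.1271 = 0.150526.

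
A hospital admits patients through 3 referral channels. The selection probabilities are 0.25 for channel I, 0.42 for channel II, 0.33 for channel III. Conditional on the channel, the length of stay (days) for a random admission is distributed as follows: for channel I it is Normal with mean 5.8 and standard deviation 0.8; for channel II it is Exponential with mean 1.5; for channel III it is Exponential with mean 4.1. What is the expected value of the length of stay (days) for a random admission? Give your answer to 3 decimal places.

3.433

Component means — I: 5.8; II: 1.5; III: 4.1.
E[X] = 0.25·5.8 + 0.42·1.5 + 0.33·4.1 = 3.433.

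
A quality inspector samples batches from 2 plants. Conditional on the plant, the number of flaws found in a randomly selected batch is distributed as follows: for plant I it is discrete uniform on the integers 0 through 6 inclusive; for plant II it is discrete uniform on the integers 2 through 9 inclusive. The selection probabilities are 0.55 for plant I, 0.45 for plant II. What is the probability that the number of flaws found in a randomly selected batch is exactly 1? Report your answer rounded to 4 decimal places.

Conditional on each plant, P(X = 1): I: 0.142857; II: 0.
By total probability, P(X = 1) = 0.55·0.142857 + 0.45·0 = 0.0785714.

0.0786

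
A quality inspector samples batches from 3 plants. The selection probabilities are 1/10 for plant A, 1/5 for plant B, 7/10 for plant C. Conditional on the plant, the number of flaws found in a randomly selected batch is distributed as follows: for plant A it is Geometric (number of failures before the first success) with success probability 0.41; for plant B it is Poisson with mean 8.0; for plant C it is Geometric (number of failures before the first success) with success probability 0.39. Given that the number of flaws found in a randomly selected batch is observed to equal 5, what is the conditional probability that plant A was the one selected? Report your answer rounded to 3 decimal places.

0.066

Likelihoods P(X=5 | ·): A: 0.0293119; B: 0.0916037; C: 0.0329393.
Posterior ∝ prior × likelihood. Numerator for A: 0.1·0.0293119 = 0.00293119.
Normalizing constant: 0.1·0.0293119 + 0.2·0.0916037 + 0.7·0.0329393 = 0.0443094.
P(A | observation) = 0.00293119 / 0.0443094 = 0.0661528.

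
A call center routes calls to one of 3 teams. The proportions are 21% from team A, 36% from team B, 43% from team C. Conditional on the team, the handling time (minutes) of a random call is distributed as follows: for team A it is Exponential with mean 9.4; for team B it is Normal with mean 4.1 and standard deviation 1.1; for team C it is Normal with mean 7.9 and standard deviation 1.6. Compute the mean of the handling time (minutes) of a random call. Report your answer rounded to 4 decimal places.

6.8470

Component means — A: 9.4; B: 4.1; C: 7.9.
E[X] = 0.21·9.4 + 0.36·4.1 + 0.43·7.9 = 6.847.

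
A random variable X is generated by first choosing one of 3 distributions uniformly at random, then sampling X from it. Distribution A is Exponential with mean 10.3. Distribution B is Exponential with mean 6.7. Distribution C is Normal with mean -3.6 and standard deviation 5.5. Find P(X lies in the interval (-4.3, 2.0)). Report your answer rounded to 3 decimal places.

Conditional on each component, P(-4.3 < X < 2.0): A: 0.176486; B: 0.258075; C: 0.396342.
By total probability, P(-4.3 < X < 2.0) = 0.333333·0.176486 + 0.333333·0.258075 + 0.333333·0.396342 = 0.276968.

0.277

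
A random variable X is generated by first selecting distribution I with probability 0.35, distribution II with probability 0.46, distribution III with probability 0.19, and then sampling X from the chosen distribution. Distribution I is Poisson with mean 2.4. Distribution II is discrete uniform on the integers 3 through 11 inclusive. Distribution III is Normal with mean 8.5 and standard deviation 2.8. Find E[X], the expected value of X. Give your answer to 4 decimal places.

Component means — I: 2.4; II: 7; III: 8.5.
E[X] = 0.35·2.4 + 0.46·7 + 0.19·8.5 = 5.675.

5.6750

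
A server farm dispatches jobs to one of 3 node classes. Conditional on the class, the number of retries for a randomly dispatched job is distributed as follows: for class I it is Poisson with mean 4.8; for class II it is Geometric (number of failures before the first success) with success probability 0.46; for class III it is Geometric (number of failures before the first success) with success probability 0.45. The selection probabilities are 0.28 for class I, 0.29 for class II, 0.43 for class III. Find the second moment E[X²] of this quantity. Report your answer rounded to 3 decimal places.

10.745

For each component E[X²] = Var + (mean)², giving I: 27.84; II: 3.93006; III: 4.20988.
Overall E[X²] = 0.28·27.84 + 0.29·3.93006 + 0.43·4.20988 = 10.7452.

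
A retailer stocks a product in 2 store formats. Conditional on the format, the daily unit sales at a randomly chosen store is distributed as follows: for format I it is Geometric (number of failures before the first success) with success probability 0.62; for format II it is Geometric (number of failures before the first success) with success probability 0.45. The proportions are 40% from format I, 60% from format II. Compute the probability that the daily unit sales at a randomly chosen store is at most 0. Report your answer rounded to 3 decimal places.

0.518

Conditional on each format, P(X ≤ 0): I: 0.62; II: 0.45.
By total probability, P(X ≤ 0) = 0.4·0.62 + 0.6·0.45 = 0.518.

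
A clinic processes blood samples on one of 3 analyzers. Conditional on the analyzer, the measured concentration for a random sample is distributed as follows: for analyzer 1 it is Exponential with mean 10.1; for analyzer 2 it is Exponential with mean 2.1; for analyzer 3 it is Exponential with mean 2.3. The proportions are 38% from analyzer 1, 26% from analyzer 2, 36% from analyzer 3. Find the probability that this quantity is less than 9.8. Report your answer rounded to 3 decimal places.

0.848

Conditional on each analyzer, P(X < 9.8): 1: 0.62103; 2: 0.990596; 3: 0.98589.
By total probability, P(X < 9.8) = 0.38·0.62103 + 0.26·0.990596 + 0.36·0.98589 = 0.848467.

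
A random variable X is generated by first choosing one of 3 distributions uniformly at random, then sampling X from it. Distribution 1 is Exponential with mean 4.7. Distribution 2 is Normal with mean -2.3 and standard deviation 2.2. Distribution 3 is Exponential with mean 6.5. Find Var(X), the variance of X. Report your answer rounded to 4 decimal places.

Per component, 1: μ=4.7, E[X²]=44.18; 2: μ=-2.3, E[X²]=10.13; 3: μ=6.5, E[X²]=84.5.
E[X] = 0.333333·4.7 + 0.333333·-2.3 + 0.333333·6.5 = 2.96667.
E[X²] = 0.333333·44.18 + 0.333333·10.13 + 0.333333·84.5 = 46.27.
Var(X) = E[X²] − (E[X])² = 46.27 − 8.80111 = 37.4689.

37.4689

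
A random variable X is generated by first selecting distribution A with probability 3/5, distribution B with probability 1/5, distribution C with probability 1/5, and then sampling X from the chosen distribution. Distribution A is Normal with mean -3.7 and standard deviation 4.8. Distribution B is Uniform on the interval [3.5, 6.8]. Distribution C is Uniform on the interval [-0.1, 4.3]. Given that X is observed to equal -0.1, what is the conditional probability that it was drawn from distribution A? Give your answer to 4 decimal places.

Likelihoods f(-0.1 | ·): A: 0.062737; B: 0; C: 0.227273.
Posterior ∝ prior × likelihood. Numerator for A: 0.6·0.062737 = 0.0376422.
Normalizing constant: 0.6·0.062737 + 0.2·0 + 0.2·0.227273 = 0.0830967.
P(A | observation) = 0.0376422 / 0.0830967 = 0.452992.

0.4530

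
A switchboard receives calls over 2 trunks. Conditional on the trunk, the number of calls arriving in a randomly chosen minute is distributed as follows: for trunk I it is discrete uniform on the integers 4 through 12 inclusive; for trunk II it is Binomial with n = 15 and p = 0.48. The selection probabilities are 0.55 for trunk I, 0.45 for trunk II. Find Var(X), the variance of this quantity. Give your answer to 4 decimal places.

Per component, I: μ=8, E[X²]=70.6667; II: μ=7.2, E[X²]=55.584.
E[X] = 0.55·8 + 0.45·7.2 = 7.64.
E[X²] = 0.55·70.6667 + 0.45·55.584 = 63.8795.
Var(X) = E[X²] − (E[X])² = 63.8795 − 58.3696 = 5.50987.

5.5099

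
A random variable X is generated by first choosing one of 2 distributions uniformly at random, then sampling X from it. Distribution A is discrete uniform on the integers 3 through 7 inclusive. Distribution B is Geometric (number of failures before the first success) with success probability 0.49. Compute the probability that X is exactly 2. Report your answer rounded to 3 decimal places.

0.064

Conditional on each component, P(X = 2): A: 0; B: 0.127449.
By total probability, P(X = 2) = 0.5·0 + 0.5·0.127449 = 0.0637245.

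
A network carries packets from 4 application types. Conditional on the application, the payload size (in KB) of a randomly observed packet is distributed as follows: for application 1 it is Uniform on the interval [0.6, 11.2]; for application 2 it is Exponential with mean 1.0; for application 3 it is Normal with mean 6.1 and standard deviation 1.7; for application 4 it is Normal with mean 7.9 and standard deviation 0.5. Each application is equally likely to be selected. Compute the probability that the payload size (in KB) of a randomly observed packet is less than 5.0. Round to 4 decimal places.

0.4168

Conditional on each application, P(X < 5.0): 1: 0.415094; 2: 0.993262; 3: 0.258797; 4: 3.31575e-09.
By total probability, P(X < 5.0) = 0.25·0.415094 + 0.25·0.993262 + 0.25·0.258797 + 0.25·3.31575e-09 = 0.416788.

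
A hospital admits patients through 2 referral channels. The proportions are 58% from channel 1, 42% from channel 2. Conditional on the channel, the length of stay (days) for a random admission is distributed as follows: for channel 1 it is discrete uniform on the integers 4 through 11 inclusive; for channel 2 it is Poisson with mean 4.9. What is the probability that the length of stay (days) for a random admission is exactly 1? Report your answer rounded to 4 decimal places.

0.0153

Conditional on each channel, P(X = 1): 1: 0; 2: 0.0364883.
By total probability, P(X = 1) = 0.58·0 + 0.42·0.0364883 = 0.0153251.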